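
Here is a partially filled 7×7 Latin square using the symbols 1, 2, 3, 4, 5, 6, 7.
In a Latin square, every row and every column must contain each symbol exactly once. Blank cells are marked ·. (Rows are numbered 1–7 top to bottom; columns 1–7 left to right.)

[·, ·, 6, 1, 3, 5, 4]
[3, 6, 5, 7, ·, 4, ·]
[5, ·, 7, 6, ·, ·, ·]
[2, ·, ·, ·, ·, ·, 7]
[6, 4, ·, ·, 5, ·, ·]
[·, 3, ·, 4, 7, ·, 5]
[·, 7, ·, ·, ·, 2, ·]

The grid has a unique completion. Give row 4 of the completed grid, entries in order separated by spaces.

2 5 4 3 6 1 7

Row 1, column 1: row 1 has {1, 3, 4, 5, 6} and column 1 has {2, 3, 5, 6}, leaving only 7.
Row 1, column 2: row 1 has {1, 3, 4, 5, 6, 7} and column 2 has {3, 4, 6, 7}, leaving only 2.
Row 3, column 2: row 3 has {5, 6, 7} and column 2 has {2, 3, 4, 6, 7}, leaving only 1.
Row 4, column 2: row 4 has {2, 7} and column 2 has {1, 2, 3, 4, 6, 7}, leaving only 5.
Row 4, column 4: row 4 has {2, 5, 7} and column 4 has {1, 4, 6, 7}, leaving only 3.
Row 3, column 6: row 3 has {1, 5, 6, 7} and column 6 has {2, 4, 5}, leaving only 3.
Row 3, column 7: row 3 has {1, 3, 5, 6, 7} and column 7 has {4, 5, 7}, leaving only 2.
Row 2, column 7: row 2 has {3, 4, 5, 6, 7} and column 7 has {2, 4, 5, 7}, leaving only 1.
Row 2, column 5: row 2 has {1, 3, 4, 5, 6, 7} and column 5 has {3, 5, 7}, leaving only 2.
Row 3, column 5: row 3 has {1, 2, 3, 5, 6, 7} and column 5 has {2, 3, 5, 7}, leaving only 4.
Row 5, column 4: row 5 has {4, 5, 6} and column 4 has {1, 3, 4, 6, 7}, leaving only 2.
Row 5, column 7: row 5 has {2, 4, 5, 6} and column 7 has {1, 2, 4, 5, 7}, leaving only 3.
Row 5, column 3: row 5 has {2, 3, 4, 5, 6} and column 3 has {5, 6, 7}, leaving only 1.
Row 4, column 3: row 4 has {2, 3, 5, 7} and column 3 has {1, 5, 6, 7}, leaving only 4.
Row 5, column 6: row 5 has {1, 2, 3, 4, 5, 6} and column 6 has {2, 3, 4, 5}, leaving only 7.
Row 6, column 1: row 6 has {3, 4, 5, 7} and column 1 has {2, 3, 5, 6, 7}, leaving only 1.
Row 6, column 3: row 6 has {1, 3, 4, 5, 7} and column 3 has {1, 4, 5, 6, 7}, leaving only 2.
Row 6, column 6: row 6 has {1, 2, 3, 4, 5, 7} and column 6 has {2, 3, 4, 5, 7}, leaving only 6.
Row 4, column 6: row 4 has {2, 3, 4, 5, 7} and column 6 has {2, 3, 4, 5, 6, 7}, leaving only 1.
Row 4, column 5: row 4 has {1, 2, 3, 4, 5, 7} and column 5 has {2, 3, 4, 5, 7}, leaving only 6.
So row 4 reads: 2 5 4 3 6 1 7.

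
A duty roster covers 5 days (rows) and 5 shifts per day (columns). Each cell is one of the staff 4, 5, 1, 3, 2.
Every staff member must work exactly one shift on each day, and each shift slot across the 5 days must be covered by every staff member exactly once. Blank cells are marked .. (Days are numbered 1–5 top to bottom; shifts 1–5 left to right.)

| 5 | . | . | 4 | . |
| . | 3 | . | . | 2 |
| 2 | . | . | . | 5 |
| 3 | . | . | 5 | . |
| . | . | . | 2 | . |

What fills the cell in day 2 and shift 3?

5

Day 2, shift 4: day 2 has {3, 2} and shift 4 has {4, 5, 2}, leaving only 1.
Day 2, shift 1: day 2 has {1, 3, 2} and shift 1 has {5, 3, 2}, leaving only 4.
Day 2 already has {4, 1, 3, 2} and shift 3 already has {}, so day 2, shift 3 must be 5.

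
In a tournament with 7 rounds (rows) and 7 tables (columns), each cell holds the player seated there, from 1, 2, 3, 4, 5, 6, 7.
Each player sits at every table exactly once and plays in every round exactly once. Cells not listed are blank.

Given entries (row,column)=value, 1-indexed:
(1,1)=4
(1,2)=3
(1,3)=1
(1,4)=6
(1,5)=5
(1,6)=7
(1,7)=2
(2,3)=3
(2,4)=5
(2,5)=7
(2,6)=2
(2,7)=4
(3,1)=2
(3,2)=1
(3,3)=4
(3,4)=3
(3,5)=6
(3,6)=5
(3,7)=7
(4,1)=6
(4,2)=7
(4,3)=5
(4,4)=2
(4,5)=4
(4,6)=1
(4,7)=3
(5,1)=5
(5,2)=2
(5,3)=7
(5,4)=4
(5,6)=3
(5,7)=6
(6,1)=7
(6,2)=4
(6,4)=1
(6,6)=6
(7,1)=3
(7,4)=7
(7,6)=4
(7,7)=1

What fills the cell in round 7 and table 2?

Round 2, table 1: round 2 has {2, 3, 4, 5, 7} and table 1 has {2, 3, 4, 5, 6, 7}, leaving only 1.
Round 2, table 2: round 2 has {1, 2, 3, 4, 5, 7} and table 2 has {1, 2, 3, 4, 7}, leaving only 6.
Round 7 already has {1, 3, 4, 7} and table 2 already has {1, 2, 3, 4, 6, 7}, so round 7, table 2 must be 5.

5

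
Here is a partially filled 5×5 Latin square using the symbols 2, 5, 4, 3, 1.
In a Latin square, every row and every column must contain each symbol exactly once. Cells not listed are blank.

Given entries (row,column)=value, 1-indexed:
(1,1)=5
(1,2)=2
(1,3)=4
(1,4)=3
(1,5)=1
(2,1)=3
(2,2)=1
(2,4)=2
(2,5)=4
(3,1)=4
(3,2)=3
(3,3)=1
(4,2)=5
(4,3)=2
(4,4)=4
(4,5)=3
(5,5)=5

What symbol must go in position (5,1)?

2

Row 2, column 3: row 2 has {2, 4, 3, 1} and column 3 has {2, 4, 1}, leaving only 5.
Row 3, column 4: row 3 has {4, 3, 1} and column 4 has {2, 4, 3}, leaving only 5.
Row 3, column 5: row 3 has {5, 4, 3, 1} and column 5 has {5, 4, 3, 1}, leaving only 2.
Row 4, column 1: row 4 has {2, 5, 4, 3} and column 1 has {5, 4, 3}, leaving only 1.
Row 5 already has {5} and column 1 already has {5, 4, 3, 1}, so row 5, column 1 must be 2.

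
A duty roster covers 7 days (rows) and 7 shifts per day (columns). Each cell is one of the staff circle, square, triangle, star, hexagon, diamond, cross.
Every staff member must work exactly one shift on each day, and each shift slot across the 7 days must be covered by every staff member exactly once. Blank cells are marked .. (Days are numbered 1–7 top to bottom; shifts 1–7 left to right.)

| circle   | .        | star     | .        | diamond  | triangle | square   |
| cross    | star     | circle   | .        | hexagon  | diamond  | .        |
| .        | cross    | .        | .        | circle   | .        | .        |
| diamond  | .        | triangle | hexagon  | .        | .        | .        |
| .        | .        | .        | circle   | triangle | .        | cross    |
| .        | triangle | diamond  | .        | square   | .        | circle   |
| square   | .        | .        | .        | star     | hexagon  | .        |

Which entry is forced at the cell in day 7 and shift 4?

Day 1, shift 2: day 1 has {circle, square, triangle, star, diamond} and shift 2 has {triangle, star, cross}, leaving only hexagon.
Day 1, shift 4: day 1 has {circle, square, triangle, star, hexagon, diamond} and shift 4 has {circle, hexagon}, leaving only cross.
Day 2, shift 7: day 2 has {circle, star, hexagon, diamond, cross} and shift 7 has {circle, square, cross}, leaving only triangle.
Day 2, shift 4: day 2 has {circle, triangle, star, hexagon, diamond, cross} and shift 4 has {circle, hexagon, cross}, leaving only square.
Day 4, shift 5: day 4 has {triangle, hexagon, diamond} and shift 5 has {circle, square, triangle, star, hexagon, diamond}, leaving only cross.
Day 4, shift 7: day 4 has {triangle, hexagon, diamond, cross} and shift 7 has {circle, square, triangle, cross}, leaving only star.
Day 6, shift 4: day 6 has {circle, square, triangle, diamond} and shift 4 has {circle, square, hexagon, cross}, leaving only star.
Day 6, shift 1: day 6 has {circle, square, triangle, star, diamond} and shift 1 has {circle, square, diamond, cross}, leaving only hexagon.
Day 5, shift 1: day 5 has {circle, triangle, cross} and shift 1 has {circle, square, hexagon, diamond, cross}, leaving only star.
Day 3, shift 1: day 3 has {circle, cross} and shift 1 has {circle, square, star, hexagon, diamond, cross}, leaving only triangle.
Day 3, shift 4: day 3 has {circle, triangle, cross} and shift 4 has {circle, square, star, hexagon, cross}, leaving only diamond.
Day 7 already has {square, star, hexagon} and shift 4 already has {circle, square, star, hexagon, diamond, cross}, so day 7, shift 4 must be triangle.

triangle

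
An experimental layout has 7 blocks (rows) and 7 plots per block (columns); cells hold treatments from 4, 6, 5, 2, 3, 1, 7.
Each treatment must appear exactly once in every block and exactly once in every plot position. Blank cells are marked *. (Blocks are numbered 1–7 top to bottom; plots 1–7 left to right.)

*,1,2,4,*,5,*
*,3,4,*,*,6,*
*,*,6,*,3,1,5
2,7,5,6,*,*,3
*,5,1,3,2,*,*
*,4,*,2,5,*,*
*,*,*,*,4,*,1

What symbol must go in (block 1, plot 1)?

3

Block 3, plot 2: block 3 has {6, 5, 3, 1} and plot 2 has {4, 5, 3, 1, 7}, leaving only 2.
Block 3, plot 4: block 3 has {6, 5, 2, 3, 1} and plot 4 has {4, 6, 2, 3}, leaving only 7.
Block 3, plot 1: block 3 has {6, 5, 2, 3, 1, 7} and plot 1 has {2}, leaving only 4.
Block 4, plot 5: block 4 has {6, 5, 2, 3, 7} and plot 5 has {4, 5, 2, 3}, leaving only 1.
Block 2, plot 5: block 2 has {4, 6, 3} and plot 5 has {4, 5, 2, 3, 1}, leaving only 7.
Block 1, plot 5: block 1 has {4, 5, 2, 1} and plot 5 has {4, 5, 2, 3, 1, 7}, leaving only 6.
Block 1, plot 7: block 1 has {4, 6, 5, 2, 1} and plot 7 has {5, 3, 1}, leaving only 7.
Block 1 already has {4, 6, 5, 2, 1, 7} and plot 1 already has {4, 2}, so block 1, plot 1 must be 3.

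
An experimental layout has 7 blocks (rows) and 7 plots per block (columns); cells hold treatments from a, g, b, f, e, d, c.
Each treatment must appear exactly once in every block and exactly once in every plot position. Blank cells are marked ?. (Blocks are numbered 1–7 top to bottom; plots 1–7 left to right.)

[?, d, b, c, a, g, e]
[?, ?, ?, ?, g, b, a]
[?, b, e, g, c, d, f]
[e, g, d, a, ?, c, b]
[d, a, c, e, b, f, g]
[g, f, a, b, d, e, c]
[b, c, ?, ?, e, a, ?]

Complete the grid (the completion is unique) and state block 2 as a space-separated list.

Block 2, plot 2: block 2 has {a, g, b} and plot 2 has {a, g, b, f, d, c}, leaving only e.
Block 2, plot 3: block 2 has {a, g, b, e} and plot 3 has {a, b, e, d, c}, leaving only f.
Block 2, plot 1: block 2 has {a, g, b, f, e} and plot 1 has {g, b, e, d}, leaving only c.
Block 2, plot 4: block 2 has {a, g, b, f, e, c} and plot 4 has {a, g, b, e, c}, leaving only d.
So block 2 reads: c e f d g b a.

c e f d g b a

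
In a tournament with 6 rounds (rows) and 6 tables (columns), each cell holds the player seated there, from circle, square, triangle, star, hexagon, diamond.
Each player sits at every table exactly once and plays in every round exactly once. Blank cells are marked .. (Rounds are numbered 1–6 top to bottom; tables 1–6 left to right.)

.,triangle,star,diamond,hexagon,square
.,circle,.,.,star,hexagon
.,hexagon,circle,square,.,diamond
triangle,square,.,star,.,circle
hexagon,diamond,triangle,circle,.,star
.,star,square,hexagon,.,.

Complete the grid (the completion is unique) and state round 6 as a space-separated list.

Round 6, table 6: round 6 has {square, star, hexagon} and table 6 has {circle, square, star, hexagon, diamond}, leaving only triangle.
Round 1, table 1: round 1 has {square, triangle, star, hexagon, diamond} and table 1 has {triangle, hexagon}, leaving only circle.
Round 6, table 1: round 6 has {square, triangle, star, hexagon} and table 1 has {circle, triangle, hexagon}, leaving only diamond.
Round 6, table 5: round 6 has {square, triangle, star, hexagon, diamond} and table 5 has {star, hexagon}, leaving only circle.
So round 6 reads: diamond star square hexagon circle triangle.

diamond star square hexagon circle triangle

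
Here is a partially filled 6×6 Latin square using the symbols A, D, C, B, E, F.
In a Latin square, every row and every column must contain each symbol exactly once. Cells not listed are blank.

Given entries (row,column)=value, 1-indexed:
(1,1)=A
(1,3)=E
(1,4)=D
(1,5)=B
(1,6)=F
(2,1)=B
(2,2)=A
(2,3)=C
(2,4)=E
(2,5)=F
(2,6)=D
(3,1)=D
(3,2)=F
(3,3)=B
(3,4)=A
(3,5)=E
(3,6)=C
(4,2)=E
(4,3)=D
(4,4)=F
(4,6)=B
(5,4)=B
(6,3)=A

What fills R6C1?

Row 1, column 2: row 1 has {A, D, B, E, F} and column 2 has {A, E, F}, leaving only C.
Row 4, column 1: row 4 has {D, B, E, F} and column 1 has {A, D, B}, leaving only C.
Row 4, column 5: row 4 has {D, C, B, E, F} and column 5 has {B, E, F}, leaving only A.
Row 5, column 2: row 5 has {B} and column 2 has {A, C, E, F}, leaving only D.
Row 5, column 3: row 5 has {D, B} and column 3 has {A, D, C, B, E}, leaving only F.
Row 5, column 1: row 5 has {D, B, F} and column 1 has {A, D, C, B}, leaving only E.
Row 6 already has {A} and column 1 already has {A, D, C, B, E}, so row 6, column 1 must be F.

F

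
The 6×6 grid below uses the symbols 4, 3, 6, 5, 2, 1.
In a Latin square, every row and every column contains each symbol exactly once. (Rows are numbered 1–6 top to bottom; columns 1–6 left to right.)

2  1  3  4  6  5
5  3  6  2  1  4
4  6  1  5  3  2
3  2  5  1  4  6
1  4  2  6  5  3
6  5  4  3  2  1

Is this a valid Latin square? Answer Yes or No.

Yes

Each row is a permutation of the 6 symbols, and so is each column.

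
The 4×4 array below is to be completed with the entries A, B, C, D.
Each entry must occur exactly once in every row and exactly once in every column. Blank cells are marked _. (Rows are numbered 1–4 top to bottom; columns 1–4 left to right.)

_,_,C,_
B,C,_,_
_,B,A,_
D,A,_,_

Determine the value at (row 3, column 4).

Row 1, column 1: row 1 has {C} and column 1 has {B, D}, leaving only A.
Row 1, column 2: row 1 has {A, C} and column 2 has {A, B, C}, leaving only D.
Row 1, column 4: row 1 has {A, C, D} and column 4 has {}, leaving only B.
Row 2, column 3: row 2 has {B, C} and column 3 has {A, C}, leaving only D.
Row 2, column 4: row 2 has {B, C, D} and column 4 has {B}, leaving only A.
Row 3, column 1: row 3 has {A, B} and column 1 has {A, B, D}, leaving only C.
Row 3 already has {A, B, C} and column 4 already has {A, B}, so row 3, column 4 must be D.

D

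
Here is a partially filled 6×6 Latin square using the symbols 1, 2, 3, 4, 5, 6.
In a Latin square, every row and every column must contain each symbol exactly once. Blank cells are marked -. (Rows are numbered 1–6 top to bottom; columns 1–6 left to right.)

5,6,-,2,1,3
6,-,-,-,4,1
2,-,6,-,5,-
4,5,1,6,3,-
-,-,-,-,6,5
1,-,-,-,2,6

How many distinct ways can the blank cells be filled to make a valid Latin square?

3

Row 1, column 3: eliminating its row and column leaves {4}.
Row 2, column 2: eliminating its row and column leaves {2, 3}.
Row 2, column 3: eliminating its row and column leaves {2, 3, 5}.
Row 2, column 4: eliminating its row and column leaves {3, 5}.
Row 3, column 2: eliminating its row and column leaves {1, 3, 4}.
Row 3, column 4: eliminating its row and column leaves {1, 3, 4}.
Row 3, column 6: eliminating its row and column leaves {4}.
Row 4, column 6: eliminating its row and column leaves {2}.
Row 5, column 1: eliminating its row and column leaves {3}.
Row 5, column 2: eliminating its row and column leaves {1, 2, 3, 4}.
Row 5, column 3: eliminating its row and column leaves {2, 3, 4}.
Row 5, column 4: eliminating its row and column leaves {1, 3, 4}.
Row 6, column 2: eliminating its row and column leaves {3, 4}.
Row 6, column 3: eliminating its row and column leaves {3, 4, 5}.
Row 6, column 4: eliminating its row and column leaves {3, 4, 5}.
Enumerating the assignments across these blanks that avoid any row or column repeat gives 3 completions.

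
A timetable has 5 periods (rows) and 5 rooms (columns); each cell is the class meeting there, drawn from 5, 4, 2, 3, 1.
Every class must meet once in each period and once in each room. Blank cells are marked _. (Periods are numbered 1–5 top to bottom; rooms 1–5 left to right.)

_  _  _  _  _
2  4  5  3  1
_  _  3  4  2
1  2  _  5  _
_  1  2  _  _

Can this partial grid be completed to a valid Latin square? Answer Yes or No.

No

Period 5, room 4: period 5 together with room 4 already contain {5, 4, 2, 3, 1} — every symbol — so nothing can go there. The grid has no valid completion.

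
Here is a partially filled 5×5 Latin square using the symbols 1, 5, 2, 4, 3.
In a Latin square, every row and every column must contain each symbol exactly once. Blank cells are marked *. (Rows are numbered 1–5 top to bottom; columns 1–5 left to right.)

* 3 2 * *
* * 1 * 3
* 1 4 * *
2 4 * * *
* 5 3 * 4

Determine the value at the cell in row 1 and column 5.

Row 2, column 2: row 2 has {1, 3} and column 2 has {1, 5, 4, 3}, leaving only 2.
Row 4, column 3: row 4 has {2, 4} and column 3 has {1, 2, 4, 3}, leaving only 5.
Row 4, column 5: row 4 has {5, 2, 4} and column 5 has {4, 3}, leaving only 1.
Row 1 already has {2, 3} and column 5 already has {1, 4, 3}, so row 1, column 5 must be 5.

5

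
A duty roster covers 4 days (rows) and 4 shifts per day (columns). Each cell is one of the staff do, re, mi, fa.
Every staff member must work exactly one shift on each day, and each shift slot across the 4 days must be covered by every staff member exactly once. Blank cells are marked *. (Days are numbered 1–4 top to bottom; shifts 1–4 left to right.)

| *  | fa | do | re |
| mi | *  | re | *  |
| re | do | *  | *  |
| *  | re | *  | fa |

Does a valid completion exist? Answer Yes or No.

Day 1, shift 1: day 1 together with shift 1 already contain {do, re, mi, fa} — every symbol — so nothing can go there. The grid has no valid completion.

No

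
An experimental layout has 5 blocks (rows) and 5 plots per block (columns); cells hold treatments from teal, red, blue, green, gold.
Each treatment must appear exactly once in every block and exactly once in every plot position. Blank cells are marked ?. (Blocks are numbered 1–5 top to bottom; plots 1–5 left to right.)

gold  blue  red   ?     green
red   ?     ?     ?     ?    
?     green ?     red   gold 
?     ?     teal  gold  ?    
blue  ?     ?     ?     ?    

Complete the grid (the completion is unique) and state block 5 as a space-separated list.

blue teal gold green red

Block 1, plot 4: block 1 has {red, blue, green, gold} and plot 4 has {red, gold}, leaving only teal.
Block 5, plot 4: block 5 has {blue} and plot 4 has {teal, red, gold}, leaving only green.
Block 5, plot 3: block 5 has {blue, green} and plot 3 has {teal, red}, leaving only gold.
Block 2, plot 4: block 2 has {red} and plot 4 has {teal, red, green, gold}, leaving only blue.
Block 2, plot 3: block 2 has {red, blue} and plot 3 has {teal, red, gold}, leaving only green.
Block 2, plot 5: block 2 has {red, blue, green} and plot 5 has {green, gold}, leaving only teal.
Block 5, plot 5: block 5 has {blue, green, gold} and plot 5 has {teal, green, gold}, leaving only red.
Block 5, plot 2: block 5 has {red, blue, green, gold} and plot 2 has {blue, green}, leaving only teal.
So block 5 reads: blue teal gold green red.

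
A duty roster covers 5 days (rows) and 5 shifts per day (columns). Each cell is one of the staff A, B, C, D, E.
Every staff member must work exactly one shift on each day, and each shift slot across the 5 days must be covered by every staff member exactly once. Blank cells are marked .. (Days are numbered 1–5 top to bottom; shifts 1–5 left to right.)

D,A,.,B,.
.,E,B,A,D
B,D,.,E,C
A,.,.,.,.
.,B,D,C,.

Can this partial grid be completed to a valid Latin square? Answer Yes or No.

No day or shift among the givens repeats a symbol, and propagating forced cells runs into no contradiction.
One valid completion exists (for instance, D A C B E / C E B A D / B D A E C / A C E D B / E B D C A).

Yes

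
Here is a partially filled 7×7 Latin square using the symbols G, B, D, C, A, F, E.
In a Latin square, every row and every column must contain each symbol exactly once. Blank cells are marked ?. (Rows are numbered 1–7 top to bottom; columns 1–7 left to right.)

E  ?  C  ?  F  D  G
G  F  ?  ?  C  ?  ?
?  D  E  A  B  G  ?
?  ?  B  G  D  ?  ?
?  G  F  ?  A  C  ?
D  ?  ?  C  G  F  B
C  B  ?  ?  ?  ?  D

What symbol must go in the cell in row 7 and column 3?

Row 1, column 2: row 1 has {G, D, C, F, E} and column 2 has {G, B, D, F}, leaving only A.
Row 1, column 4: row 1 has {G, D, C, A, F, E} and column 4 has {G, C, A}, leaving only B.
Row 3, column 1: row 3 has {G, B, D, A, E} and column 1 has {G, D, C, E}, leaving only F.
Row 3, column 7: row 3 has {G, B, D, A, F, E} and column 7 has {G, B, D}, leaving only C.
Row 4, column 1: row 4 has {G, B, D} and column 1 has {G, D, C, F, E}, leaving only A.
Row 4, column 6: row 4 has {G, B, D, A} and column 6 has {G, D, C, F}, leaving only E.
Row 4, column 2: row 4 has {G, B, D, A, E} and column 2 has {G, B, D, A, F}, leaving only C.
Row 4, column 7: row 4 has {G, B, D, C, A, E} and column 7 has {G, B, D, C}, leaving only F.
Row 5, column 1: row 5 has {G, C, A, F} and column 1 has {G, D, C, A, F, E}, leaving only B.
Row 5, column 7: row 5 has {G, B, C, A, F} and column 7 has {G, B, D, C, F}, leaving only E.
Row 2, column 7: row 2 has {G, C, F} and column 7 has {G, B, D, C, F, E}, leaving only A.
Row 2, column 3: row 2 has {G, C, A, F} and column 3 has {B, C, F, E}, leaving only D.
Row 2, column 4: row 2 has {G, D, C, A, F} and column 4 has {G, B, C, A}, leaving only E.
Row 2, column 6: row 2 has {G, D, C, A, F, E} and column 6 has {G, D, C, F, E}, leaving only B.
Row 5, column 4: row 5 has {G, B, C, A, F, E} and column 4 has {G, B, C, A, E}, leaving only D.
Row 6, column 2: row 6 has {G, B, D, C, F} and column 2 has {G, B, D, C, A, F}, leaving only E.
Row 6, column 3: row 6 has {G, B, D, C, F, E} and column 3 has {B, D, C, F, E}, leaving only A.
Row 7 already has {B, D, C} and column 3 already has {B, D, C, A, F, E}, so row 7, column 3 must be G.

G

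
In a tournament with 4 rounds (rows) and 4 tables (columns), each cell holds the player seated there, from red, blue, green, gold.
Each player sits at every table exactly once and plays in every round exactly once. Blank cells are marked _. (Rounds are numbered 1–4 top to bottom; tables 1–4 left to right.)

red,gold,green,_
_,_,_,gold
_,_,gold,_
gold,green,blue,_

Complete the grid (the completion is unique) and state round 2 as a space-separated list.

Round 2, table 3: round 2 has {gold} and table 3 has {blue, green, gold}, leaving only red.
Round 2, table 2: round 2 has {red, gold} and table 2 has {green, gold}, leaving only blue.
Round 2, table 1: round 2 has {red, blue, gold} and table 1 has {red, gold}, leaving only green.
So round 2 reads: green blue red gold.

green blue red gold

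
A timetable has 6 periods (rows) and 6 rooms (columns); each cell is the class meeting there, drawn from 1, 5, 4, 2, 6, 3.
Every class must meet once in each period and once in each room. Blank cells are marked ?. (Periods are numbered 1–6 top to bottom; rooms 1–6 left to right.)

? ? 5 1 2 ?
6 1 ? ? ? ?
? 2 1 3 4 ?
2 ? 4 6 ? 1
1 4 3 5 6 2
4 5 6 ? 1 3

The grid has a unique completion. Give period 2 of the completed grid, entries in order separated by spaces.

6 1 2 4 3 5

Period 2, room 3: period 2 has {1, 6} and room 3 has {1, 5, 4, 6, 3}, leaving only 2.
Period 2, room 4: period 2 has {1, 2, 6} and room 4 has {1, 5, 6, 3}, leaving only 4.
Period 2, room 6: period 2 has {1, 4, 2, 6} and room 6 has {1, 2, 3}, leaving only 5.
Period 2, room 5: period 2 has {1, 5, 4, 2, 6} and room 5 has {1, 4, 2, 6}, leaving only 3.
So period 2 reads: 6 1 2 4 3 5.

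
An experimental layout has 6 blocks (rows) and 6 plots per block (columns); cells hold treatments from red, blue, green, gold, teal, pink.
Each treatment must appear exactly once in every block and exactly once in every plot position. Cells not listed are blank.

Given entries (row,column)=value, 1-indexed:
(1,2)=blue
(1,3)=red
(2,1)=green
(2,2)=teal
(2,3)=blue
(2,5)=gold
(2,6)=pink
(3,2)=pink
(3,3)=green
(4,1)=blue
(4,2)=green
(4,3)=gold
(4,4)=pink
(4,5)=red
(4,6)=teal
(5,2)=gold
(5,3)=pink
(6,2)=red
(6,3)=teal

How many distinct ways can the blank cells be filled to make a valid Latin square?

Block 1, plot 1: eliminating its block and plot leaves {gold, teal, pink}.
Block 1, plot 4: eliminating its block and plot leaves {green, gold, teal}.
Block 1, plot 5: eliminating its block and plot leaves {green, teal, pink}.
Block 1, plot 6: eliminating its block and plot leaves {green, gold}.
Block 2, plot 4: eliminating its block and plot leaves {red}.
Block 3, plot 1: eliminating its block and plot leaves {red, gold, teal}.
Block 3, plot 4: eliminating its block and plot leaves {red, blue, gold, teal}.
Block 3, plot 5: eliminating its block and plot leaves {blue, teal}.
Block 3, plot 6: eliminating its block and plot leaves {red, blue, gold}.
Block 5, plot 1: eliminating its block and plot leaves {red, teal}.
Block 5, plot 4: eliminating its block and plot leaves {red, blue, green, teal}.
Block 5, plot 5: eliminating its block and plot leaves {blue, green, teal}.
Block 5, plot 6: eliminating its block and plot leaves {red, blue, green}.
Block 6, plot 1: eliminating its block and plot leaves {gold, pink}.
Block 6, plot 4: eliminating its block and plot leaves {blue, green, gold}.
Block 6, plot 5: eliminating its block and plot leaves {blue, green, pink}.
Block 6, plot 6: eliminating its block and plot leaves {blue, green, gold}.
Enumerating the assignments across these blanks that avoid any block or plot repeat gives 14 completions.

14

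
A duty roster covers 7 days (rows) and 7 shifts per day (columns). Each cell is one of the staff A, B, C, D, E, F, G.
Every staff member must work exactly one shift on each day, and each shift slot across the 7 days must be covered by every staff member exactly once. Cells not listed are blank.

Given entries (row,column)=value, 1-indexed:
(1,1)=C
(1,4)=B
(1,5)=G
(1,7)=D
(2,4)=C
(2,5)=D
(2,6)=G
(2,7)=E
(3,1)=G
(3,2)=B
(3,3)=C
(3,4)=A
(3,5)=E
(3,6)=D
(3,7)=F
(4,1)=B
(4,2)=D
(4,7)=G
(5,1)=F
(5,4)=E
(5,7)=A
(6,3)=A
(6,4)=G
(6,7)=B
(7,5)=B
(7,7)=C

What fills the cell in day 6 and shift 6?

E

Day 2, shift 1: day 2 has {C, D, E, G} and shift 1 has {B, C, F, G}, leaving only A.
Day 2, shift 2: day 2 has {A, C, D, E, G} and shift 2 has {B, D}, leaving only F.
Day 2, shift 3: day 2 has {A, C, D, E, F, G} and shift 3 has {A, C}, leaving only B.
Day 4, shift 4: day 4 has {B, D, G} and shift 4 has {A, B, C, E, G}, leaving only F.
Day 4, shift 3: day 4 has {B, D, F, G} and shift 3 has {A, B, C}, leaving only E.
Day 1, shift 3: day 1 has {B, C, D, G} and shift 3 has {A, B, C, E}, leaving only F.
Day 5, shift 5: day 5 has {A, E, F} and shift 5 has {B, D, E, G}, leaving only C.
Day 4, shift 5: day 4 has {B, D, E, F, G} and shift 5 has {B, C, D, E, G}, leaving only A.
Day 4, shift 6: day 4 has {A, B, D, E, F, G} and shift 6 has {D, G}, leaving only C.
Day 5, shift 2: day 5 has {A, C, E, F} and shift 2 has {B, D, F}, leaving only G.
Day 5, shift 3: day 5 has {A, C, E, F, G} and shift 3 has {A, B, C, E, F}, leaving only D.
Day 5, shift 6: day 5 has {A, C, D, E, F, G} and shift 6 has {C, D, G}, leaving only B.
Day 6, shift 5: day 6 has {A, B, G} and shift 5 has {A, B, C, D, E, G}, leaving only F.
Day 6 already has {A, B, F, G} and shift 6 already has {B, C, D, G}, so day 6, shift 6 must be E.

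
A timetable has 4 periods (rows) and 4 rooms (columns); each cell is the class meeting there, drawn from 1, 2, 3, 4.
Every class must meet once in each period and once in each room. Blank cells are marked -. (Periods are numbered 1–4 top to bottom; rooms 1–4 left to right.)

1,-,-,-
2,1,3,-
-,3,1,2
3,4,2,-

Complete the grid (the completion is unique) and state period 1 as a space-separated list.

Period 1, room 2: period 1 has {1} and room 2 has {1, 3, 4}, leaving only 2.
Period 1, room 3: period 1 has {1, 2} and room 3 has {1, 2, 3}, leaving only 4.
Period 1, room 4: period 1 has {1, 2, 4} and room 4 has {2}, leaving only 3.
So period 1 reads: 1 2 4 3.

1 2 4 3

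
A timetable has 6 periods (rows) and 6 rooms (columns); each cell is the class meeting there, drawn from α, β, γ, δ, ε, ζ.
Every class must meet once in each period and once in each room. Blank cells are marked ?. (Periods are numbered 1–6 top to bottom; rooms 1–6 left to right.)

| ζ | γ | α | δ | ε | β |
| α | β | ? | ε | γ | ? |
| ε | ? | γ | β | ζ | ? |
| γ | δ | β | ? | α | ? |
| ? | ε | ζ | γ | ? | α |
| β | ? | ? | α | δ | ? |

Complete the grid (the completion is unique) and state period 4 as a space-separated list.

γ δ β ζ α ε

Period 4, room 4: period 4 has {α, β, γ, δ} and room 4 has {α, β, γ, δ, ε}, leaving only ζ.
Period 4, room 6: period 4 has {α, β, γ, δ, ζ} and room 6 has {α, β}, leaving only ε.
So period 4 reads: γ δ β ζ α ε.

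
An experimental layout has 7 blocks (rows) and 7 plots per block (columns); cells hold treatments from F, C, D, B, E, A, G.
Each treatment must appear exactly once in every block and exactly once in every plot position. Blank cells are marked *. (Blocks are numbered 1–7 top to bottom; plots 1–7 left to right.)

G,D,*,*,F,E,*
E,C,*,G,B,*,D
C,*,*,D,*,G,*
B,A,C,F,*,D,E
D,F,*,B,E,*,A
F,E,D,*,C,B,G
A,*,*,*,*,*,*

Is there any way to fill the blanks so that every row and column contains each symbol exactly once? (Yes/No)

Yes

No block or plot among the givens repeats a symbol, and propagating forced cells runs into no contradiction.
One valid completion exists (for instance, G D A C F E B / E C F G B A D / C B E D A G F / B A C F G D E / D F G B E C A / F E D A C B G / A G B E D F C).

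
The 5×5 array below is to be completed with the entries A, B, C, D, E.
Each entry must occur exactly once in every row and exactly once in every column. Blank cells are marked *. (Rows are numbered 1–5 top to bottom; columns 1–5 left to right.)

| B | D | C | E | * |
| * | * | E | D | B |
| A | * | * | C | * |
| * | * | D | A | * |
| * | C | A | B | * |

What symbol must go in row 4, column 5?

C

Row 1, column 5: row 1 has {B, C, D, E} and column 5 has {B}, leaving only A.
Row 2, column 1: row 2 has {B, D, E} and column 1 has {A, B}, leaving only C.
Row 2, column 2: row 2 has {B, C, D, E} and column 2 has {C, D}, leaving only A.
Row 3, column 3: row 3 has {A, C} and column 3 has {A, C, D, E}, leaving only B.
Row 3, column 2: row 3 has {A, B, C} and column 2 has {A, C, D}, leaving only E.
Row 3, column 5: row 3 has {A, B, C, E} and column 5 has {A, B}, leaving only D.
Row 4, column 1: row 4 has {A, D} and column 1 has {A, B, C}, leaving only E.
Row 4 already has {A, D, E} and column 5 already has {A, B, D}, so row 4, column 5 must be C.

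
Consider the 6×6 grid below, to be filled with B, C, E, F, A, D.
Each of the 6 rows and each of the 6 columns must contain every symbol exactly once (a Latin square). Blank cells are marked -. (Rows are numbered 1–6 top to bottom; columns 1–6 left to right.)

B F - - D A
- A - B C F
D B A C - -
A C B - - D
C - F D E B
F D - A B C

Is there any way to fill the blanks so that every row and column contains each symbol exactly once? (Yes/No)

Row 5, column 2: row 5 together with column 2 already contain {B, C, E, F, A, D} — every symbol — so nothing can go there. The grid has no valid completion.

No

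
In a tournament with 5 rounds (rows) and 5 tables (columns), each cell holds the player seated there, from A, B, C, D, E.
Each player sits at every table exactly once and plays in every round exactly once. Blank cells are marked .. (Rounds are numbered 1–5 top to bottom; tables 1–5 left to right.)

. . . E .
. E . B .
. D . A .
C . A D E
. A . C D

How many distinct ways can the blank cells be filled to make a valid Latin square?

Round 1, table 1: eliminating its round and table leaves {A, B, D}.
Round 1, table 2: eliminating its round and table leaves {B, C}.
Round 1, table 3: eliminating its round and table leaves {B, C, D}.
Round 1, table 5: eliminating its round and table leaves {A, B, C}.
Round 2, table 1: eliminating its round and table leaves {A, D}.
Round 2, table 3: eliminating its round and table leaves {C, D}.
Round 2, table 5: eliminating its round and table leaves {A, C}.
Round 3, table 1: eliminating its round and table leaves {B, E}.
Round 3, table 3: eliminating its round and table leaves {B, C, E}.
Round 3, table 5: eliminating its round and table leaves {B, C}.
Round 4, table 2: eliminating its round and table leaves {B}.
Round 5, table 1: eliminating its round and table leaves {B, E}.
Round 5, table 3: eliminating its round and table leaves {B, E}.
Enumerating the assignments across these blanks that avoid any round or table repeat gives 3 completions.

3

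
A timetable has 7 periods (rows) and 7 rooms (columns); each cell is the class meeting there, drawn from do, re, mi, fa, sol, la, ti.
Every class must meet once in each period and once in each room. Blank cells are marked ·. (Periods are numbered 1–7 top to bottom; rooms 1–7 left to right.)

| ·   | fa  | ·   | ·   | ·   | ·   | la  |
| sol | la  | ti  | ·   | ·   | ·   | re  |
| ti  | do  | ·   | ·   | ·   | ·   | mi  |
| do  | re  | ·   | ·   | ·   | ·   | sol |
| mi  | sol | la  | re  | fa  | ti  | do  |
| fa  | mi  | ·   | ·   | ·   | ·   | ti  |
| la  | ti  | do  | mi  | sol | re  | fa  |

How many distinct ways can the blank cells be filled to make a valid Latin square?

Period 1, room 1: eliminating its period and room leaves {re}.
Period 1, room 3: eliminating its period and room leaves {re, mi, sol}.
Period 1, room 4: eliminating its period and room leaves {do, sol, ti}.
Period 1, room 5: eliminating its period and room leaves {do, re, mi, ti}.
Period 1, room 6: eliminating its period and room leaves {do, mi, sol}.
Period 2, room 4: eliminating its period and room leaves {do, fa}.
Period 2, room 5: eliminating its period and room leaves {do, mi}.
Period 2, room 6: eliminating its period and room leaves {do, mi, fa}.
Period 3, room 3: eliminating its period and room leaves {re, fa, sol}.
Period 3, room 4: eliminating its period and room leaves {fa, sol, la}.
Period 3, room 5: eliminating its period and room leaves {re, la}.
Period 3, room 6: eliminating its period and room leaves {fa, sol, la}.
Period 4, room 3: eliminating its period and room leaves {mi, fa}.
Period 4, room 4: eliminating its period and room leaves {fa, la, ti}.
Period 4, room 5: eliminating its period and room leaves {mi, la, ti}.
Period 4, room 6: eliminating its period and room leaves {mi, fa, la}.
Period 6, room 3: eliminating its period and room leaves {re, sol}.
Period 6, room 4: eliminating its period and room leaves {do, sol, la}.
Period 6, room 5: eliminating its period and room leaves {do, re, la}.
Period 6, room 6: eliminating its period and room leaves {do, sol, la}.
Enumerating the assignments across these blanks that avoid any period or room repeat gives 12 completions.

12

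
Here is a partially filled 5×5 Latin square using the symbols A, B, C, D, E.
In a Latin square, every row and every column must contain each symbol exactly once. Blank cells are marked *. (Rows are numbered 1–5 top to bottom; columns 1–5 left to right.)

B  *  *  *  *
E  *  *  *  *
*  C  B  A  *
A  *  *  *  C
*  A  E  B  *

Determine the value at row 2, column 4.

Row 3, column 1: row 3 has {A, B, C} and column 1 has {A, B, E}, leaving only D.
Row 3, column 5: row 3 has {A, B, C, D} and column 5 has {C}, leaving only E.
Row 4, column 3: row 4 has {A, C} and column 3 has {B, E}, leaving only D.
Row 4, column 4: row 4 has {A, C, D} and column 4 has {A, B}, leaving only E.
Row 4, column 2: row 4 has {A, C, D, E} and column 2 has {A, C}, leaving only B.
Row 2, column 2: row 2 has {E} and column 2 has {A, B, C}, leaving only D.
Row 2 already has {D, E} and column 4 already has {A, B, E}, so row 2, column 4 must be C.

C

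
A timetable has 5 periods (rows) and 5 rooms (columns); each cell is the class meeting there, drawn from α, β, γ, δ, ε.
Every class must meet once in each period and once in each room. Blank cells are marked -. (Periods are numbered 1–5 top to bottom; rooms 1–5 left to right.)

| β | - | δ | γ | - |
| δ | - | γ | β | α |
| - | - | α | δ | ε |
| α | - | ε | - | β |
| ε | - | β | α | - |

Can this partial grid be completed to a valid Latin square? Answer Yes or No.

Period 1, room 5: period 1 together with room 5 already contain {α, β, γ, δ, ε} — every symbol — so nothing can go there. The grid has no valid completion.

No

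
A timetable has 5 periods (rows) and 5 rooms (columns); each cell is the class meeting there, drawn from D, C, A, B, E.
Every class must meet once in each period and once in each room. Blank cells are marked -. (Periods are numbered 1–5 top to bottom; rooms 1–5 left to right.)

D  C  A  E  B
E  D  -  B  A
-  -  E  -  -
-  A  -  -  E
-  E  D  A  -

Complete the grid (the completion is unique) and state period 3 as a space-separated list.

A B E C D

Period 3, room 2: period 3 has {E} and room 2 has {D, C, A, E}, leaving only B.
Period 2, room 3: period 2 has {D, A, B, E} and room 3 has {D, A, E}, leaving only C.
Period 4, room 3: period 4 has {A, E} and room 3 has {D, C, A, E}, leaving only B.
Period 4, room 1: period 4 has {A, B, E} and room 1 has {D, E}, leaving only C.
Period 3, room 1: period 3 has {B, E} and room 1 has {D, C, E}, leaving only A.
Period 4, room 4: period 4 has {C, A, B, E} and room 4 has {A, B, E}, leaving only D.
Period 3, room 4: period 3 has {A, B, E} and room 4 has {D, A, B, E}, leaving only C.
Period 3, room 5: period 3 has {C, A, B, E} and room 5 has {A, B, E}, leaving only D.
So period 3 reads: A B E C D.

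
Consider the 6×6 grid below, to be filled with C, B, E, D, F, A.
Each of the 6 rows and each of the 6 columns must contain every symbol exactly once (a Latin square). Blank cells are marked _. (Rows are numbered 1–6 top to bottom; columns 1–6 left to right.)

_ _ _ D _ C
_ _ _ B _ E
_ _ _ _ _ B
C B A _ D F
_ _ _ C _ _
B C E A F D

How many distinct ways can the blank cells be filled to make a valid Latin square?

20

Row 1, column 1: eliminating its row and column leaves {E, F, A}.
Row 1, column 2: eliminating its row and column leaves {E, F, A}.
Row 1, column 3: eliminating its row and column leaves {B, F}.
Row 1, column 5: eliminating its row and column leaves {B, E, A}.
Row 2, column 1: eliminating its row and column leaves {D, F, A}.
Row 2, column 2: eliminating its row and column leaves {D, F, A}.
Row 2, column 3: eliminating its row and column leaves {C, D, F}.
Row 2, column 5: eliminating its row and column leaves {C, A}.
Row 3, column 1: eliminating its row and column leaves {E, D, F, A}.
Row 3, column 2: eliminating its row and column leaves {E, D, F, A}.
Row 3, column 3: eliminating its row and column leaves {C, D, F}.
Row 3, column 4: eliminating its row and column leaves {E, F}.
Row 3, column 5: eliminating its row and column leaves {C, E, A}.
Row 4, column 4: eliminating its row and column leaves {E}.
Row 5, column 1: eliminating its row and column leaves {E, D, F, A}.
Row 5, column 2: eliminating its row and column leaves {E, D, F, A}.
Row 5, column 3: eliminating its row and column leaves {B, D, F}.
Row 5, column 5: eliminating its row and column leaves {B, E, A}.
Row 5, column 6: eliminating its row and column leaves {A}.
Enumerating the assignments across these blanks that avoid any row or column repeat gives 20 completions.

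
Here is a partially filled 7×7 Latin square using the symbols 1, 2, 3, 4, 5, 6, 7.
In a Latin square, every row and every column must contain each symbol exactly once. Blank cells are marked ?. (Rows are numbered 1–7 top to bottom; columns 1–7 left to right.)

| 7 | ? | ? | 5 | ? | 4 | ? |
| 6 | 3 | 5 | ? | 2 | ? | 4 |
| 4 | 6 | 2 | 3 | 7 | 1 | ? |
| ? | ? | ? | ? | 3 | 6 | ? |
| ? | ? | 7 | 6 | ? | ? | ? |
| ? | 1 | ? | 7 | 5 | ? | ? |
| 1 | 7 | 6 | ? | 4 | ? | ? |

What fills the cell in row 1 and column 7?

Row 1, column 2: row 1 has {4, 5, 7} and column 2 has {1, 3, 6, 7}, leaving only 2.
Row 2, column 4: row 2 has {2, 3, 4, 5, 6} and column 4 has {3, 5, 6, 7}, leaving only 1.
Row 2, column 6: row 2 has {1, 2, 3, 4, 5, 6} and column 6 has {1, 4, 6}, leaving only 7.
Row 3, column 7: row 3 has {1, 2, 3, 4, 6, 7} and column 7 has {4}, leaving only 5.
Row 5, column 5: row 5 has {6, 7} and column 5 has {2, 3, 4, 5, 7}, leaving only 1.
Row 1, column 5: row 1 has {2, 4, 5, 7} and column 5 has {1, 2, 3, 4, 5, 7}, leaving only 6.
Row 7, column 4: row 7 has {1, 4, 6, 7} and column 4 has {1, 3, 5, 6, 7}, leaving only 2.
Row 4, column 4: row 4 has {3, 6} and column 4 has {1, 2, 3, 5, 6, 7}, leaving only 4.
Row 4, column 2: row 4 has {3, 4, 6} and column 2 has {1, 2, 3, 6, 7}, leaving only 5.
Row 4, column 1: row 4 has {3, 4, 5, 6} and column 1 has {1, 4, 6, 7}, leaving only 2.
Row 4, column 3: row 4 has {2, 3, 4, 5, 6} and column 3 has {2, 5, 6, 7}, leaving only 1.
Row 1, column 3: row 1 has {2, 4, 5, 6, 7} and column 3 has {1, 2, 5, 6, 7}, leaving only 3.
Row 1 already has {2, 3, 4, 5, 6, 7} and column 7 already has {4, 5}, so row 1, column 7 must be 1.

1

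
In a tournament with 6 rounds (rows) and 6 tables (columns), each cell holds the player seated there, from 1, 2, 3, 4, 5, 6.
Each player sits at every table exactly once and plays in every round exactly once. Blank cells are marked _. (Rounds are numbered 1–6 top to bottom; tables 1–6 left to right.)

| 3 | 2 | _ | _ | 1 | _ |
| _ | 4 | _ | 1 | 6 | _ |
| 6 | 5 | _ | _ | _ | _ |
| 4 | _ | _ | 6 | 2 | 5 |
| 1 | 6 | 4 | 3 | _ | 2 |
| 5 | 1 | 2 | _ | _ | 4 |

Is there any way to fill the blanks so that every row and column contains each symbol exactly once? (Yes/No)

No

Round 6, table 4: round 6 together with table 4 already contain {1, 2, 3, 4, 5, 6} — every symbol — so nothing can go there. The grid has no valid completion.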